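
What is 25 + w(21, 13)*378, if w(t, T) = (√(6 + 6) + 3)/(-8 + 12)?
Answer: 617/2 + 189*√3 ≈ 635.86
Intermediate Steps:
w(t, T) = ¾ + √3/2 (w(t, T) = (√12 + 3)/4 = (2*√3 + 3)*(¼) = (3 + 2*√3)*(¼) = ¾ + √3/2)
25 + w(21, 13)*378 = 25 + (¾ + √3/2)*378 = 25 + (567/2 + 189*√3) = 617/2 + 189*√3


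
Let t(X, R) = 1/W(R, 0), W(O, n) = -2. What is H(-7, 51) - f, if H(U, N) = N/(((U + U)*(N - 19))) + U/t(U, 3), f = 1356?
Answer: -601267/448 ≈ -1342.1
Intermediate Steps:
t(X, R) = -½ (t(X, R) = 1/(-2) = -½)
H(U, N) = -2*U + N/(2*U*(-19 + N)) (H(U, N) = N/(((U + U)*(N - 19))) + U/(-½) = N/(((2*U)*(-19 + N))) + U*(-2) = N/((2*U*(-19 + N))) - 2*U = N*(1/(2*U*(-19 + N))) - 2*U = N/(2*U*(-19 + N)) - 2*U = -2*U + N/(2*U*(-19 + N)))
H(-7, 51) - f = (½)*(51 + 76*(-7)² - 4*51*(-7)²)/(-7*(-19 + 51)) - 1*1356 = (½)*(-⅐)*(51 + 76*49 - 4*51*49)/32 - 1356 = (½)*(-⅐)*(1/32)*(51 + 3724 - 9996) - 1356 = (½)*(-⅐)*(1/32)*(-6221) - 1356 = 6221/448 - 1356 = -601267/448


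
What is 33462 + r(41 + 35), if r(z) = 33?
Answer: 33495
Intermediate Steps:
33462 + r(41 + 35) = 33462 + 33 = 33495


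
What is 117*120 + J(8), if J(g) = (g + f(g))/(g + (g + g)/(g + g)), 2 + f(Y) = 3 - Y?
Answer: 126361/9 ≈ 14040.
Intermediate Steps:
f(Y) = 1 - Y (f(Y) = -2 + (3 - Y) = 1 - Y)
J(g) = 1/(1 + g) (J(g) = (g + (1 - g))/(g + (g + g)/(g + g)) = 1/(g + (2*g)/((2*g))) = 1/(g + (2*g)*(1/(2*g))) = 1/(g + 1) = 1/(1 + g))
117*120 + J(8) = 117*120 + 1/(1 + 8) = 14040 + 1/9 = 14040 + ⅑ = 126361/9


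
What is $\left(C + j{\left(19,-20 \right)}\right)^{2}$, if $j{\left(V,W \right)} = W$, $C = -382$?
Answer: $161604$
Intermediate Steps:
$\left(C + j{\left(19,-20 \right)}\right)^{2} = \left(-382 - 20\right)^{2} = \left(-402\right)^{2} = 161604$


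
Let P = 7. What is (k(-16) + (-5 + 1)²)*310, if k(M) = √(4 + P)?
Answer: 4960 + 310*√11 ≈ 5988.2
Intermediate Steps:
k(M) = √11 (k(M) = √(4 + 7) = √11)
(k(-16) + (-5 + 1)²)*310 = (√11 + (-5 + 1)²)*310 = (√11 + (-4)²)*310 = (√11 + 16)*310 = (16 + √11)*310 = 4960 + 310*√11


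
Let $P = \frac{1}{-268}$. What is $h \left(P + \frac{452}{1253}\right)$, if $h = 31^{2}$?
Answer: $\frac{115207563}{335804} \approx 343.08$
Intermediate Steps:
$h = 961$
$P = - \frac{1}{268} \approx -0.0037313$
$h \left(P + \frac{452}{1253}\right) = 961 \left(- \frac{1}{268} + \frac{452}{1253}\right) = 961 \cdot \frac{119883}{335804} = \frac{115207563}{335804}$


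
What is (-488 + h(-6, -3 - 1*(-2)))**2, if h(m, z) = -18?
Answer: 256036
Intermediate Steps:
(-488 + h(-6, -3 - 1*(-2)))**2 = (-488 - 18)**2 = (-506)**2 = 256036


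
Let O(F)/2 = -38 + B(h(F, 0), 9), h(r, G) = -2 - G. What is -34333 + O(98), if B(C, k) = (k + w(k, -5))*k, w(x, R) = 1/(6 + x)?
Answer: -171229/5 ≈ -34246.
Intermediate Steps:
B(C, k) = k*(k + 1/(6 + k)) (B(C, k) = (k + 1/(6 + k))*k = k*(k + 1/(6 + k)))
O(F) = 436/5 (O(F) = 2*(-38 + 9*(1 + 9*(6 + 9))/(6 + 9)) = 2*(-38 + 9*(1 + 9*15)/15) = 2*(-38 + 9*(1/15)*(1 + 135)) = 2*(-38 + 9*(1/15)*136) = 2*(-38 + 408/5) = 2*(218/5) = 436/5)
-34333 + O(98) = -34333 + 436/5 = -171229/5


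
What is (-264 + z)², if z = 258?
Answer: 36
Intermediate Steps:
(-264 + z)² = (-264 + 258)² = (-6)² = 36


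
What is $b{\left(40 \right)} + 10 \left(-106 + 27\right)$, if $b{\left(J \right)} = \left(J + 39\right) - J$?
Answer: $-751$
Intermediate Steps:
$b{\left(J \right)} = 39$ ($b{\left(J \right)} = \left(39 + J\right) - J = 39$)
$b{\left(40 \right)} + 10 \left(-106 + 27\right) = 39 + 10 \left(-106 + 27\right) = 39 + 10 \left(-79\right) = 39 - 790 = -751$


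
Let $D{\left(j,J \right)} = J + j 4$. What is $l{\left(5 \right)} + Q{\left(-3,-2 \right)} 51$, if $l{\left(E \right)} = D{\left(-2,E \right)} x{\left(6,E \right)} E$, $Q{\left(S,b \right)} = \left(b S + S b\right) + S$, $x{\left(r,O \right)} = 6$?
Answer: $369$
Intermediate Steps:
$D{\left(j,J \right)} = J + 4 j$
$Q{\left(S,b \right)} = S + 2 S b$ ($Q{\left(S,b \right)} = \left(S b + S b\right) + S = 2 S b + S = S + 2 S b$)
$l{\left(E \right)} = E \left(-48 + 6 E\right)$ ($l{\left(E \right)} = \left(E + 4 \left(-2\right)\right) 6 E = \left(E - 8\right) 6 E = \left(-8 + E\right) 6 E = \left(-48 + 6 E\right) E = E \left(-48 + 6 E\right)$)
$l{\left(5 \right)} + Q{\left(-3,-2 \right)} 51 = 6 \cdot 5 \left(-8 + 5\right) + - 3 \left(1 + 2 \left(-2\right)\right) 51 = 6 \cdot 5 \left(-3\right) + - 3 \left(1 - 4\right) 51 = -90 + \left(-3\right) \left(-3\right) 51 = -90 + 9 \cdot 51 = -90 + 459 = 369$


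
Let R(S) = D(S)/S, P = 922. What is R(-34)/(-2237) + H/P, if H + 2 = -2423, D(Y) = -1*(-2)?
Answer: -92219403/35062738 ≈ -2.6301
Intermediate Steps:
D(Y) = 2
H = -2425 (H = -2 - 2423 = -2425)
R(S) = 2/S
R(-34)/(-2237) + H/P = (2/(-34))/(-2237) - 2425/922 = (2*(-1/34))*(-1/2237) - 2425*1/922 = -1/17*(-1/2237) - 2425/922 = 1/38029 - 2425/922 = -92219403/35062738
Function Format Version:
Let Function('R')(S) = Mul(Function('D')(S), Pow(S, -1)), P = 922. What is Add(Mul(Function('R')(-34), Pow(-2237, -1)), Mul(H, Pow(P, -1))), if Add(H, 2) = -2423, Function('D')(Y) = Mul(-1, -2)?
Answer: Rational(-92219403, 35062738) ≈ -2.6301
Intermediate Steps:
Function('D')(Y) = 2
H = -2425 (H = Add(-2, -2423) = -2425)
Function('R')(S) = Mul(2, Pow(S, -1))
Add(Mul(Function('R')(-34), Pow(-2237, -1)), Mul(H, Pow(P, -1))) = Add(Mul(Mul(2, Pow(-34, -1)), Pow(-2237, -1)), Mul(-2425, Pow(922, -1))) = Add(Mul(Mul(2, Rational(-1, 34)), Rational(-1, 2237)), Mul(-2425, Rational(1, 922))) = Add(Mul(Rational(-1, 17), Rational(-1, 2237)), Rational(-2425, 922)) = Add(Rational(1, 38029), Rational(-2425, 922)) = Rational(-92219403, 35062738)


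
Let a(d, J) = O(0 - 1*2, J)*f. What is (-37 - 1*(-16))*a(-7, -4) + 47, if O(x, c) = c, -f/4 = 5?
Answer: -1633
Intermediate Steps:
f = -20 (f = -4*5 = -20)
a(d, J) = -20*J (a(d, J) = J*(-20) = -20*J)
(-37 - 1*(-16))*a(-7, -4) + 47 = (-37 - 1*(-16))*(-20*(-4)) + 47 = (-37 + 16)*80 + 47 = -21*80 + 47 = -1680 + 47 = -1633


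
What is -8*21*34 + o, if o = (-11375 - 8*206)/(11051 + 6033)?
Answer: -97596831/17084 ≈ -5712.8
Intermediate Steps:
o = -13023/17084 (o = (-11375 - 1648)/17084 = -13023*1/17084 = -13023/17084 ≈ -0.76229)
-8*21*34 + o = -8*21*34 - 13023/17084 = -168*34 - 13023/17084 = -5712 - 13023/17084 = -97596831/17084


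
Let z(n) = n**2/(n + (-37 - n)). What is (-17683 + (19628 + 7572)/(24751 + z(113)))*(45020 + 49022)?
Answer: -750787170296774/451509 ≈ -1.6628e+9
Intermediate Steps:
z(n) = -n**2/37 (z(n) = n**2/(-37) = -n**2/37)
(-17683 + (19628 + 7572)/(24751 + z(113)))*(45020 + 49022) = (-17683 + (19628 + 7572)/(24751 - 1/37*113**2))*(45020 + 49022) = (-17683 + 27200/(24751 - 1/37*12769))*94042 = (-17683 + 27200/(24751 - 12769/37))*94042 = (-17683 + 27200/(903018/37))*94042 = (-17683 + 27200*(37/903018))*94042 = (-17683 + 503200/451509)*94042 = -7983530447/451509*94042 = -750787170296774/451509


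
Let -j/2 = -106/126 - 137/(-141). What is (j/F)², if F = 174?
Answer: 148996/66361366449 ≈ 2.2452e-6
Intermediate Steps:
j = -772/2961 (j = -2*(-106/126 - 137/(-141)) = -2*(-106*1/126 - 137*(-1/141)) = -2*(-53/63 + 137/141) = -2*386/2961 = -772/2961 ≈ -0.26072)
(j/F)² = (-772/2961/174)² = (-772/2961*1/174)² = (-386/257607)² = 148996/66361366449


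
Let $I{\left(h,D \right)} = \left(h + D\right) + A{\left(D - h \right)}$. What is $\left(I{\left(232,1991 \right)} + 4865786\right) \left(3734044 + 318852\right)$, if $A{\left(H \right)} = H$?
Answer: $19736663248128$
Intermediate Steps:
$I{\left(h,D \right)} = 2 D$ ($I{\left(h,D \right)} = \left(h + D\right) + \left(D - h\right) = \left(D + h\right) + \left(D - h\right) = 2 D$)
$\left(I{\left(232,1991 \right)} + 4865786\right) \left(3734044 + 318852\right) = \left(2 \cdot 1991 + 4865786\right) \left(3734044 + 318852\right) = \left(3982 + 4865786\right) 4052896 = 4869768 \cdot 4052896 = 19736663248128$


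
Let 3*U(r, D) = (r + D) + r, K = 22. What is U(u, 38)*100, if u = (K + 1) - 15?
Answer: 1800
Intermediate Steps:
u = 8 (u = (22 + 1) - 15 = 23 - 15 = 8)
U(r, D) = D/3 + 2*r/3 (U(r, D) = ((r + D) + r)/3 = ((D + r) + r)/3 = (D + 2*r)/3 = D/3 + 2*r/3)
U(u, 38)*100 = ((1/3)*38 + (2/3)*8)*100 = (38/3 + 16/3)*100 = 18*100 = 1800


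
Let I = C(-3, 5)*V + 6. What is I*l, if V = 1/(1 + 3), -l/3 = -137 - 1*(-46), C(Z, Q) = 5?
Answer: 7917/4 ≈ 1979.3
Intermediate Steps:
l = 273 (l = -3*(-137 - 1*(-46)) = -3*(-137 + 46) = -3*(-91) = 273)
V = ¼ (V = 1/4 = ¼ ≈ 0.25000)
I = 29/4 (I = 5*(¼) + 6 = 5/4 + 6 = 29/4 ≈ 7.2500)
I*l = (29/4)*273 = 7917/4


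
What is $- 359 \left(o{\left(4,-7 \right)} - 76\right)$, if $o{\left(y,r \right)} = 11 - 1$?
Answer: $23694$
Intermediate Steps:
$o{\left(y,r \right)} = 10$
$- 359 \left(o{\left(4,-7 \right)} - 76\right) = - 359 \left(10 - 76\right) = \left(-359\right) \left(-66\right) = 23694$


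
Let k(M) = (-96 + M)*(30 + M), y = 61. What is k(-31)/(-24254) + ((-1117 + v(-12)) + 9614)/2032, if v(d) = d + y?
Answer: 51754155/12321032 ≈ 4.2005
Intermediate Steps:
v(d) = 61 + d (v(d) = d + 61 = 61 + d)
k(-31)/(-24254) + ((-1117 + v(-12)) + 9614)/2032 = (-2880 + (-31)**2 - 66*(-31))/(-24254) + ((-1117 + (61 - 12)) + 9614)/2032 = (-2880 + 961 + 2046)*(-1/24254) + ((-1117 + 49) + 9614)*(1/2032) = 127*(-1/24254) + (-1068 + 9614)*(1/2032) = -127/24254 + 8546*(1/2032) = -127/24254 + 4273/1016 = 51754155/12321032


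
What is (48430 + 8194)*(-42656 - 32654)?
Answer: -4264353440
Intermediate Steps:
(48430 + 8194)*(-42656 - 32654) = 56624*(-75310) = -4264353440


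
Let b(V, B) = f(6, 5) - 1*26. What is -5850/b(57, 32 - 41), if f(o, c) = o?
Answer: 585/2 ≈ 292.50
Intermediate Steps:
b(V, B) = -20 (b(V, B) = 6 - 1*26 = 6 - 26 = -20)
-5850/b(57, 32 - 41) = -5850/(-20) = -5850*(-1/20) = 585/2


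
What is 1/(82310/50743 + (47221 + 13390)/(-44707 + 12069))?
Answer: -1656150034/389150193 ≈ -4.2558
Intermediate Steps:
1/(82310/50743 + (47221 + 13390)/(-44707 + 12069)) = 1/(82310*(1/50743) + 60611/(-32638)) = 1/(82310/50743 + 60611*(-1/32638)) = 1/(82310/50743 - 60611/32638) = 1/(-389150193/1656150034) = -1656150034/389150193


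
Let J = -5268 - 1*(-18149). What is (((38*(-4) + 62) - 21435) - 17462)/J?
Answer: -38987/12881 ≈ -3.0267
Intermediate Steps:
J = 12881 (J = -5268 + 18149 = 12881)
(((38*(-4) + 62) - 21435) - 17462)/J = (((38*(-4) + 62) - 21435) - 17462)/12881 = (((-152 + 62) - 21435) - 17462)*(1/12881) = ((-90 - 21435) - 17462)*(1/12881) = (-21525 - 17462)*(1/12881) = -38987*1/12881 = -38987/12881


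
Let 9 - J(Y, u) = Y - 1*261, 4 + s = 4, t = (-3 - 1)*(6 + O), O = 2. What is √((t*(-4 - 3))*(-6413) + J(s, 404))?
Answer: I*√1436242 ≈ 1198.4*I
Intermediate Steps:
t = -32 (t = (-3 - 1)*(6 + 2) = -4*8 = -32)
s = 0 (s = -4 + 4 = 0)
J(Y, u) = 270 - Y (J(Y, u) = 9 - (Y - 1*261) = 9 - (Y - 261) = 9 - (-261 + Y) = 9 + (261 - Y) = 270 - Y)
√((t*(-4 - 3))*(-6413) + J(s, 404)) = √(-32*(-4 - 3)*(-6413) + (270 - 1*0)) = √(-32*(-7)*(-6413) + (270 + 0)) = √(224*(-6413) + 270) = √(-1436512 + 270) = √(-1436242) = I*√1436242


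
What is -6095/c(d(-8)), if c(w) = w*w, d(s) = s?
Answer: -6095/64 ≈ -95.234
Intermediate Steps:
c(w) = w²
-6095/c(d(-8)) = -6095/((-8)²) = -6095/64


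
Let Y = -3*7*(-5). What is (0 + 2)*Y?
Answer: 210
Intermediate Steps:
Y = 105 (Y = -21*(-5) = 105)
(0 + 2)*Y = (0 + 2)*105 = 2*105 = 210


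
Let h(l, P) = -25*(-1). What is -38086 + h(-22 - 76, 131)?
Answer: -38061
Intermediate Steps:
h(l, P) = 25
-38086 + h(-22 - 76, 131) = -38086 + 25 = -38061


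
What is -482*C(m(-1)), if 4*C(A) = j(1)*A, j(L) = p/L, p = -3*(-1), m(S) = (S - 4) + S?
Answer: 2169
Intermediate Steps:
m(S) = -4 + 2*S (m(S) = (-4 + S) + S = -4 + 2*S)
p = 3
j(L) = 3/L
C(A) = 3*A/4 (C(A) = ((3/1)*A)/4 = ((3*1)*A)/4 = (3*A)/4 = 3*A/4)
-482*C(m(-1)) = -723*(-4 + 2*(-1))/2 = -723*(-4 - 2)/2 = -723*(-6)/2 = -482*(-9/2) = 2169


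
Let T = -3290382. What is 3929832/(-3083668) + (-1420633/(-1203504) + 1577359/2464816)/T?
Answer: -74917379072348686877249/58786285062504226515372 ≈ -1.2744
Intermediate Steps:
3929832/(-3083668) + (-1420633/(-1203504) + 1577359/2464816)/T = 3929832/(-3083668) + (-1420633/(-1203504) + 1577359/2464816)/(-3290382) = 3929832*(-1/3083668) + (-1420633*(-1/1203504) + 1577359*(1/2464816))*(-1/3290382) = -982458/770917 + (1420633/1203504 + 1577359/2464816)*(-1/3290382) = -982458/770917 + (42187162613/23175124338)*(-1/3290382) = -982458/770917 - 42187162613/76255011969517116 = -74917379072348686877249/58786285062504226515372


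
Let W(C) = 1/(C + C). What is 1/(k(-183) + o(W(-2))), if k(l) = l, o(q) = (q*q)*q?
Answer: -64/11713 ≈ -0.0054640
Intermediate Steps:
W(C) = 1/(2*C)
o(q) = q**3 (o(q) = q**2*q = q**3)
1/(k(-183) + o(W(-2))) = 1/(-183 + ((1/2)/(-2))**3) = 1/(-183 + ((1/2)*(-1/2))**3) = 1/(-183 + (-1/4)**3) = 1/(-183 - 1/64) = 1/(-11713/64) = -64/11713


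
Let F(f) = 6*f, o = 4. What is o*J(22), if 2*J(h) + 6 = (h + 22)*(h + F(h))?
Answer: 13540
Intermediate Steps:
J(h) = -3 + 7*h*(22 + h)/2 (J(h) = -3 + ((h + 22)*(h + 6*h))/2 = -3 + ((22 + h)*(7*h))/2 = -3 + (7*h*(22 + h))/2 = -3 + 7*h*(22 + h)/2)
o*J(22) = 4*(-3 + 77*22 + (7/2)*22**2) = 4*(-3 + 1694 + (7/2)*484) = 4*(-3 + 1694 + 1694) = 4*3385 = 13540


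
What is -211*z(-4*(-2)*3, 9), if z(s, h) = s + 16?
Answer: -8440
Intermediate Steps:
z(s, h) = 16 + s
-211*z(-4*(-2)*3, 9) = -211*(16 - 4*(-2)*3) = -211*(16 + 8*3) = -211*(16 + 24) = -211*40 = -8440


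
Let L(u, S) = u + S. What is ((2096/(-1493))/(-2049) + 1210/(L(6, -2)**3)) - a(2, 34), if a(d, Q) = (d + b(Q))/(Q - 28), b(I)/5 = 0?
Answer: 1818226049/97893024 ≈ 18.574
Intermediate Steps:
b(I) = 0 (b(I) = 5*0 = 0)
L(u, S) = S + u
a(d, Q) = d/(-28 + Q) (a(d, Q) = (d + 0)/(Q - 28) = d/(-28 + Q))
((2096/(-1493))/(-2049) + 1210/(L(6, -2)**3)) - a(2, 34) = ((2096/(-1493))/(-2049) + 1210/((-2 + 6)**3)) - 2/(-28 + 34) = ((2096*(-1/1493))*(-1/2049) + 1210/(4**3)) - 2/6 = (-2096/1493*(-1/2049) + 1210/64) - 2/6 = (2096/3059157 + 1210*(1/64)) - 1*1/3 = (2096/3059157 + 605/32) - 1/3 = 1850857057/97893024 - 1/3 = 1818226049/97893024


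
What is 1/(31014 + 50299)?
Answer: 1/81313 ≈ 1.2298e-5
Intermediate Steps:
1/(31014 + 50299) = 1/81313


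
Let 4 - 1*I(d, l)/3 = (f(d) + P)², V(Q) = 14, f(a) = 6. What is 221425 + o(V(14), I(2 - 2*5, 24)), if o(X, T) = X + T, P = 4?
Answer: 221151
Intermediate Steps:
I(d, l) = -288 (I(d, l) = 12 - 3*(6 + 4)² = 12 - 3*10² = 12 - 3*100 = 12 - 300 = -288)
o(X, T) = T + X
221425 + o(V(14), I(2 - 2*5, 24)) = 221425 + (-288 + 14) = 221425 - 274 = 221151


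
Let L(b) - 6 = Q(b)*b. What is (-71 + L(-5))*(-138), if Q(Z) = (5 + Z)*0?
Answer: 8970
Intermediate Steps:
Q(Z) = 0
L(b) = 6 (L(b) = 6 + 0*b = 6 + 0 = 6)
(-71 + L(-5))*(-138) = (-71 + 6)*(-138) = -65*(-138) = 8970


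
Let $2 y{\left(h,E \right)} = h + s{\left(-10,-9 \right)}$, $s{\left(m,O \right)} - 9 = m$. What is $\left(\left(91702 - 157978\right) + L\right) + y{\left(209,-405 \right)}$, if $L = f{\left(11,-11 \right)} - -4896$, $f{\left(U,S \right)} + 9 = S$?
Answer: $-61296$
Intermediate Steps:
$s{\left(m,O \right)} = 9 + m$
$f{\left(U,S \right)} = -9 + S$
$L = 4876$ ($L = \left(-9 - 11\right) - -4896 = -20 + 4896 = 4876$)
$y{\left(h,E \right)} = - \frac{1}{2} + \frac{h}{2}$ ($y{\left(h,E \right)} = \frac{h + \left(9 - 10\right)}{2} = \frac{h - 1}{2} = \frac{-1 + h}{2} = - \frac{1}{2} + \frac{h}{2}$)
$\left(\left(91702 - 157978\right) + L\right) + y{\left(209,-405 \right)} = \left(\left(91702 - 157978\right) + 4876\right) + \left(- \frac{1}{2} + \frac{1}{2} \cdot 209\right) = \left(-66276 + 4876\right) + \left(- \frac{1}{2} + \frac{209}{2}\right) = -61400 + 104 = -61296$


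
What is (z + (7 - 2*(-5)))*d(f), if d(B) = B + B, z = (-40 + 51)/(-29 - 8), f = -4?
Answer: -4944/37 ≈ -133.62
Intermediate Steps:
z = -11/37 (z = 11/(-37) = 11*(-1/37) = -11/37 ≈ -0.29730)
d(B) = 2*B
(z + (7 - 2*(-5)))*d(f) = (-11/37 + (7 - 2*(-5)))*(2*(-4)) = (-11/37 + (7 + 10))*(-8) = (-11/37 + 17)*(-8) = (618/37)*(-8) = -4944/37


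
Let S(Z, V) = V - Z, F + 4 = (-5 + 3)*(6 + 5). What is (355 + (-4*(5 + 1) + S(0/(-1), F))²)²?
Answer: 8151025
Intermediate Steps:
F = -26 (F = -4 + (-5 + 3)*(6 + 5) = -4 - 2*11 = -4 - 22 = -26)
(355 + (-4*(5 + 1) + S(0/(-1), F))²)² = (355 + (-4*(5 + 1) + (-26 - 0/(-1)))²)² = (355 + (-4*6 + (-26 - 0*(-1)))²)² = (355 + (-24 + (-26 - 1*0))²)² = (355 + (-24 + (-26 + 0))²)² = (355 + (-24 - 26)²)² = (355 + (-50)²)² = (355 + 2500)² = 2855² = 8151025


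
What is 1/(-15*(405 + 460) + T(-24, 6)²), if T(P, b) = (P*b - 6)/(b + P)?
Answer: -9/116150 ≈ -7.7486e-5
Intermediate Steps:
T(P, b) = (-6 + P*b)/(P + b)
1/(-15*(405 + 460) + T(-24, 6)²) = 1/(-15*(405 + 460) + ((-6 - 24*6)/(-24 + 6))²) = 1/(-15*865 + ((-6 - 144)/(-18))²) = 1/(-12975 + (-1/18*(-150))²) = 1/(-12975 + (25/3)²) = 1/(-12975 + 625/9) = 1/(-116150/9) = -9/116150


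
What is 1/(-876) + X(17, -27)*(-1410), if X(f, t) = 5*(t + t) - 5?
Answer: 339668999/876 ≈ 3.8775e+5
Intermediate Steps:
X(f, t) = -5 + 10*t (X(f, t) = 5*(2*t) - 5 = 10*t - 5 = -5 + 10*t)
1/(-876) + X(17, -27)*(-1410) = 1/(-876) + (-5 + 10*(-27))*(-1410) = -1/876 + (-5 - 270)*(-1410) = -1/876 - 275*(-1410) = -1/876 + 387750 = 339668999/876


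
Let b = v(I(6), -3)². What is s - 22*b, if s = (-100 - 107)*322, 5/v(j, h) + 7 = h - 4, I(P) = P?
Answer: -6532367/98 ≈ -66657.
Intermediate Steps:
v(j, h) = 5/(-11 + h) (v(j, h) = 5/(-7 + (h - 4)) = 5/(-7 + (-4 + h)) = 5/(-11 + h))
b = 25/196 (b = (5/(-11 - 3))² = (5/(-14))² = (5*(-1/14))² = (-5/14)² = 25/196 ≈ 0.12755)
s = -66654 (s = -207*322 = -66654)
s - 22*b = -66654 - 22*25/196 = -66654 - 1*275/98 = -66654 - 275/98 = -6532367/98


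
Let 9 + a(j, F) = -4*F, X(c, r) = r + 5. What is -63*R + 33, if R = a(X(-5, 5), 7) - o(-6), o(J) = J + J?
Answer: 1608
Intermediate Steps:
X(c, r) = 5 + r
a(j, F) = -9 - 4*F
o(J) = 2*J
R = -25 (R = (-9 - 4*7) - 2*(-6) = (-9 - 28) - 1*(-12) = -37 + 12 = -25)
-63*R + 33 = -63*(-25) + 33 = 1575 + 33 = 1608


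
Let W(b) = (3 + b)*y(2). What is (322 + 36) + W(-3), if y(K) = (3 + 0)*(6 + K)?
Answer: 358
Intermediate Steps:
y(K) = 18 + 3*K (y(K) = 3*(6 + K) = 18 + 3*K)
W(b) = 72 + 24*b (W(b) = (3 + b)*(18 + 3*2) = (3 + b)*(18 + 6) = (3 + b)*24 = 72 + 24*b)
(322 + 36) + W(-3) = (322 + 36) + (72 + 24*(-3)) = 358 + (72 - 72) = 358 + 0 = 358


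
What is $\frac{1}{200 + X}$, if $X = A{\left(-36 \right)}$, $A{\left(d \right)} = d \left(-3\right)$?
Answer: $\frac{1}{308} \approx 0.0032468$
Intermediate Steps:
$A{\left(d \right)} = - 3 d$
$X = 108$ ($X = \left(-3\right) \left(-36\right) = 108$)
$\frac{1}{200 + X} = \frac{1}{200 + 108} = \frac{1}{308}$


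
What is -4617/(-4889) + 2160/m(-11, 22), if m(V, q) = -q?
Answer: -5229333/53779 ≈ -97.237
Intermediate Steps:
-4617/(-4889) + 2160/m(-11, 22) = -4617/(-4889) + 2160/((-1*22)) = -4617*(-1/4889) + 2160/(-22) = 4617/4889 + 2160*(-1/22) = 4617/4889 - 1080/11 = -5229333/53779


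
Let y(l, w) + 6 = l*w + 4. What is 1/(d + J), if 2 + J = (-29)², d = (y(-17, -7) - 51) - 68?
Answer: 1/837 ≈ 0.0011947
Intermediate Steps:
y(l, w) = -2 + l*w (y(l, w) = -6 + (l*w + 4) = -6 + (4 + l*w) = -2 + l*w)
d = -2 (d = ((-2 - 17*(-7)) - 51) - 68 = ((-2 + 119) - 51) - 68 = (117 - 51) - 68 = 66 - 68 = -2)
J = 839 (J = -2 + (-29)² = -2 + 841 = 839)
1/(d + J) = 1/(-2 + 839) = 1/837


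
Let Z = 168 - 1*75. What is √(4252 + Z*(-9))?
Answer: √3415 ≈ 58.438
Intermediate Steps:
Z = 93 (Z = 168 - 75 = 93)
√(4252 + Z*(-9)) = √(4252 + 93*(-9)) = √(4252 - 837) = √3415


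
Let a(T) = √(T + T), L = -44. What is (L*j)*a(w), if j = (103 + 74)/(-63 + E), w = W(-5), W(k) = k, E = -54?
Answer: 2596*I*√10/39 ≈ 210.49*I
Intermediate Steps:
w = -5
a(T) = √2*√T (a(T) = √(2*T) = √2*√T)
j = -59/39 (j = (103 + 74)/(-63 - 54) = 177/(-117) = 177*(-1/117) = -59/39 ≈ -1.5128)
(L*j)*a(w) = (-44*(-59/39))*(√2*√(-5)) = 2596*(√2*(I*√5))/39 = 2596*(I*√10)/39 = 2596*I*√10/39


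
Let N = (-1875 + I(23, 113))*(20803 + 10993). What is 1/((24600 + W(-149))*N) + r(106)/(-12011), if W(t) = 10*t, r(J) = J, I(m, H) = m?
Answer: -144251149106731/16345288224308320 ≈ -0.0088252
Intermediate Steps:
N = -58886192 (N = (-1875 + 23)*(20803 + 10993) = -1852*31796 = -58886192)
1/((24600 + W(-149))*N) + r(106)/(-12011) = 1/((24600 + 10*(-149))*(-58886192)) + 106/(-12011) = -1/58886192/(24600 - 1490) + 106*(-1/12011) = -1/58886192/23110 - 106/12011 = (1/23110)*(-1/58886192) - 106/12011 = -1/1360859897120 - 106/12011 = -144251149106731/16345288224308320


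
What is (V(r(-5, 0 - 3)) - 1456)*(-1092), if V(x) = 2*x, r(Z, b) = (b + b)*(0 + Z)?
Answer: 1524432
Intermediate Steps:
r(Z, b) = 2*Z*b (r(Z, b) = (2*b)*Z = 2*Z*b)
(V(r(-5, 0 - 3)) - 1456)*(-1092) = (2*(2*(-5)*(0 - 3)) - 1456)*(-1092) = (2*(2*(-5)*(-3)) - 1456)*(-1092) = (2*30 - 1456)*(-1092) = (60 - 1456)*(-1092) = -1396*(-1092) = 1524432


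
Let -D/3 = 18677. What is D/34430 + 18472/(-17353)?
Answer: -1608296903/597463790 ≈ -2.6919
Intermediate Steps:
D = -56031 (D = -3*18677 = -56031)
D/34430 + 18472/(-17353) = -56031/34430 + 18472/(-17353) = -56031*1/34430 + 18472*(-1/17353) = -56031/34430 - 18472/17353 = -1608296903/597463790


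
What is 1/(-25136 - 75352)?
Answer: -1/100488 ≈ -9.9514e-6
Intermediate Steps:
1/(-25136 - 75352) = 1/(-100488) = -1/100488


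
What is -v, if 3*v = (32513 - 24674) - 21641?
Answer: 13802/3 ≈ 4600.7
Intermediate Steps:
v = -13802/3 (v = ((32513 - 24674) - 21641)/3 = (7839 - 21641)/3 = (⅓)*(-13802) = -13802/3 ≈ -4600.7)
-v = -1*(-13802/3) = 13802/3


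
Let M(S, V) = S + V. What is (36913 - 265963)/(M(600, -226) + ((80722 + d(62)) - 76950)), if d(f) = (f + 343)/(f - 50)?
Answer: -305400/5573 ≈ -54.800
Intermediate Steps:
d(f) = (343 + f)/(-50 + f)
(36913 - 265963)/(M(600, -226) + ((80722 + d(62)) - 76950)) = (36913 - 265963)/((600 - 226) + ((80722 + (343 + 62)/(-50 + 62)) - 76950)) = -229050/(374 + ((80722 + 405/12) - 76950)) = -229050/(374 + ((80722 + (1/12)*405) - 76950)) = -229050/(374 + ((80722 + 135/4) - 76950)) = -229050/(374 + (323023/4 - 76950)) = -229050/(374 + 15223/4) = -229050/16719/4 = -229050*4/16719 = -305400/5573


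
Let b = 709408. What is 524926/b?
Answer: 262463/354704 ≈ 0.73995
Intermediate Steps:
524926/b = 524926/709408 = 524926*(1/709408) = 262463/354704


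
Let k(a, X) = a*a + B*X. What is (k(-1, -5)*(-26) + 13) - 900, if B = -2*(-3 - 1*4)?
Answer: 907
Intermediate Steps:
B = 14 (B = -2*(-3 - 4) = -2*(-7) = 14)
k(a, X) = a² + 14*X (k(a, X) = a*a + 14*X = a² + 14*X)
(k(-1, -5)*(-26) + 13) - 900 = (((-1)² + 14*(-5))*(-26) + 13) - 900 = ((1 - 70)*(-26) + 13) - 900 = (-69*(-26) + 13) - 900 = (1794 + 13) - 900 = 1807 - 900 = 907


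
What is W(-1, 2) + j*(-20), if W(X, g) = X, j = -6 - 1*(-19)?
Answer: -261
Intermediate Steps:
j = 13 (j = -6 + 19 = 13)
W(-1, 2) + j*(-20) = -1 + 13*(-20) = -1 - 260 = -261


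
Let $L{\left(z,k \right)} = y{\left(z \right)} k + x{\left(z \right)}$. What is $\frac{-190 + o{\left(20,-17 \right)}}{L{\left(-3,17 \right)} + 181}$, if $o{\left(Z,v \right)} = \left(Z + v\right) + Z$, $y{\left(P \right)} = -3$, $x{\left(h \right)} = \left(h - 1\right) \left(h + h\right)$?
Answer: $- \frac{167}{154} \approx -1.0844$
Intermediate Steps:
$x{\left(h \right)} = 2 h \left(-1 + h\right)$ ($x{\left(h \right)} = \left(-1 + h\right) 2 h = 2 h \left(-1 + h\right)$)
$o{\left(Z,v \right)} = v + 2 Z$
$L{\left(z,k \right)} = - 3 k + 2 z \left(-1 + z\right)$
$\frac{-190 + o{\left(20,-17 \right)}}{L{\left(-3,17 \right)} + 181} = \frac{-190 + \left(-17 + 2 \cdot 20\right)}{\left(\left(-3\right) 17 + 2 \left(-3\right) \left(-1 - 3\right)\right) + 181} = \frac{-190 + \left(-17 + 40\right)}{\left(-51 + 2 \left(-3\right) \left(-4\right)\right) + 181} = \frac{-190 + 23}{\left(-51 + 24\right) + 181} = - \frac{167}{-27 + 181} = - \frac{167}{154}$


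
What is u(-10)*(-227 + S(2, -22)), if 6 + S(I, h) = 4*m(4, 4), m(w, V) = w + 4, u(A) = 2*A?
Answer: 4020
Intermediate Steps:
m(w, V) = 4 + w
S(I, h) = 26 (S(I, h) = -6 + 4*(4 + 4) = -6 + 4*8 = -6 + 32 = 26)
u(-10)*(-227 + S(2, -22)) = (2*(-10))*(-227 + 26) = -20*(-201) = 4020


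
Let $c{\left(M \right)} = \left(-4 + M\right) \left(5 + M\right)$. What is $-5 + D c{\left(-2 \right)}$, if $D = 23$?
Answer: $-419$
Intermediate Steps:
$-5 + D c{\left(-2 \right)} = -5 + 23 \left(-20 - 2 + \left(-2\right)^{2}\right) = -5 + 23 \left(-20 - 2 + 4\right) = -5 + 23 \left(-18\right) = -5 - 414 = -419$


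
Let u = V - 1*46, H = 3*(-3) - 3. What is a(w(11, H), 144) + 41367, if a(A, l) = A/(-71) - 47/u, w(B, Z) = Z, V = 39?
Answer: 20562820/497 ≈ 41374.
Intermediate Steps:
H = -12 (H = -9 - 3 = -12)
u = -7 (u = 39 - 1*46 = 39 - 46 = -7)
a(A, l) = 47/7 - A/71 (a(A, l) = A/(-71) - 47/(-7) = A*(-1/71) - 47*(-⅐) = -A/71 + 47/7 = 47/7 - A/71)
a(w(11, H), 144) + 41367 = (47/7 - 1/71*(-12)) + 41367 = (47/7 + 12/71) + 41367 = 3421/497 + 41367 = 20562820/497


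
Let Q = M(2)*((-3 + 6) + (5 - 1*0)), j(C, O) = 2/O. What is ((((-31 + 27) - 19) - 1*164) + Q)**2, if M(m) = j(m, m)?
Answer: 32041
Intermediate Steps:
M(m) = 2/m
Q = 8 (Q = (2/2)*((-3 + 6) + (5 - 1*0)) = (2*(1/2))*(3 + (5 + 0)) = 1*(3 + 5) = 1*8 = 8)
((((-31 + 27) - 19) - 1*164) + Q)**2 = ((((-31 + 27) - 19) - 1*164) + 8)**2 = (((-4 - 19) - 164) + 8)**2 = ((-23 - 164) + 8)**2 = (-187 + 8)**2 = (-179)**2 = 32041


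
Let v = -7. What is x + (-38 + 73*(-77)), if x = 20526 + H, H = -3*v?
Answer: 14888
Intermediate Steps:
H = 21 (H = -3*(-7) = 21)
x = 20547 (x = 20526 + 21 = 20547)
x + (-38 + 73*(-77)) = 20547 + (-38 + 73*(-77)) = 20547 + (-38 - 5621) = 20547 - 5659 = 14888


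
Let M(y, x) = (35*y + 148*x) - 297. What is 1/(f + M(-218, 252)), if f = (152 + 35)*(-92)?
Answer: 1/12165 ≈ 8.2203e-5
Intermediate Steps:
f = -17204 (f = 187*(-92) = -17204)
M(y, x) = -297 + 35*y + 148*x
1/(f + M(-218, 252)) = 1/(-17204 + (-297 + 35*(-218) + 148*252)) = 1/(-17204 + (-297 - 7630 + 37296)) = 1/(-17204 + 29369) = 1/12165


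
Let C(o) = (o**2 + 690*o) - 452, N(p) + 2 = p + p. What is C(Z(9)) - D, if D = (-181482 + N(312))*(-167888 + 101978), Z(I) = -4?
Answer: -11920485796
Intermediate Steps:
N(p) = -2 + 2*p (N(p) = -2 + (p + p) = -2 + 2*p)
D = 11920482600 (D = (-181482 + (-2 + 2*312))*(-167888 + 101978) = (-181482 + (-2 + 624))*(-65910) = (-181482 + 622)*(-65910) = -180860*(-65910) = 11920482600)
C(o) = -452 + o**2 + 690*o
C(Z(9)) - D = (-452 + (-4)**2 + 690*(-4)) - 1*11920482600 = (-452 + 16 - 2760) - 11920482600 = -3196 - 11920482600 = -11920485796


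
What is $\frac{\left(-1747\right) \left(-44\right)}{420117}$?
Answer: $\frac{76868}{420117} \approx 0.18297$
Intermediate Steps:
$\frac{\left(-1747\right) \left(-44\right)}{420117} = 76868 \cdot \frac{1}{420117} = \frac{76868}{420117}$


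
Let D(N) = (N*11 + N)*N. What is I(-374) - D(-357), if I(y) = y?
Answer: -1529762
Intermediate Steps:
D(N) = 12*N² (D(N) = (11*N + N)*N = (12*N)*N = 12*N²)
I(-374) - D(-357) = -374 - 12*(-357)² = -374 - 12*127449 = -374 - 1*1529388 = -374 - 1529388 = -1529762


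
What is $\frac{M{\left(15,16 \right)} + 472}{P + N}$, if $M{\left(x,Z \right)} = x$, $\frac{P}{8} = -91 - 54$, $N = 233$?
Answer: $- \frac{487}{927} \approx -0.52535$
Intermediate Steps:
$P = -1160$ ($P = 8 \left(-91 - 54\right) = 8 \left(-145\right) = -1160$)
$\frac{M{\left(15,16 \right)} + 472}{P + N} = \frac{15 + 472}{-1160 + 233} = \frac{487}{-927} = 487 \left(- \frac{1}{927}\right) = - \frac{487}{927}$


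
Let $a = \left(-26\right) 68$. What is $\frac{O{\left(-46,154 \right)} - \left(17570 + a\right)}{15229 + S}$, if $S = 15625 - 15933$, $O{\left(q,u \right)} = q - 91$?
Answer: $- \frac{15939}{14921} \approx -1.0682$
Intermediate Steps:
$O{\left(q,u \right)} = -91 + q$
$a = -1768$
$S = -308$
$\frac{O{\left(-46,154 \right)} - \left(17570 + a\right)}{15229 + S} = \frac{\left(-91 - 46\right) - 15802}{15229 - 308} = \frac{-137 + \left(-17570 + 1768\right)}{14921} = \left(-137 - 15802\right) \frac{1}{14921} = \left(-15939\right) \frac{1}{14921} = - \frac{15939}{14921}$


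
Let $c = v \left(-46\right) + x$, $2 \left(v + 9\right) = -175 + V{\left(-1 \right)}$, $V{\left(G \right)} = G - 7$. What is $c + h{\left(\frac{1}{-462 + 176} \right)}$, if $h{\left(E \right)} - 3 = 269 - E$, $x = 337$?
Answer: $\frac{1496353}{286} \approx 5232.0$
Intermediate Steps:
$V{\left(G \right)} = -7 + G$
$v = - \frac{201}{2}$ ($v = -9 + \frac{-175 - 8}{2} = -9 + \frac{1}{2} \left(-183\right) = -9 - \frac{183}{2} = - \frac{201}{2} \approx -100.5$)
$h{\left(E \right)} = 272 - E$ ($h{\left(E \right)} = 3 - \left(-269 + E\right) = 272 - E$)
$c = 4960$ ($c = \left(- \frac{201}{2}\right) \left(-46\right) + 337 = 4623 + 337 = 4960$)
$c + h{\left(\frac{1}{-462 + 176} \right)} = 4960 + \left(272 - \frac{1}{-462 + 176}\right) = 4960 + \left(272 - \frac{1}{-286}\right) = 4960 + \left(272 - - \frac{1}{286}\right) = 4960 + \left(272 + \frac{1}{286}\right) = 4960 + \frac{77793}{286} = \frac{1496353}{286}$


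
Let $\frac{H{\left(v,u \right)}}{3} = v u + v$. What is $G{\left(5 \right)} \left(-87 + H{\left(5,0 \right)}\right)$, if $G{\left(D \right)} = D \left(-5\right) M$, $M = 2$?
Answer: $3600$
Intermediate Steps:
$H{\left(v,u \right)} = 3 v + 3 u v$ ($H{\left(v,u \right)} = 3 \left(v u + v\right) = 3 \left(u v + v\right) = 3 \left(v + u v\right) = 3 v + 3 u v$)
$G{\left(D \right)} = - 10 D$ ($G{\left(D \right)} = D \left(-5\right) 2 = - 5 D 2 = - 10 D$)
$G{\left(5 \right)} \left(-87 + H{\left(5,0 \right)}\right) = \left(-10\right) 5 \left(-87 + 3 \cdot 5 \left(1 + 0\right)\right) = - 50 \left(-87 + 3 \cdot 5 \cdot 1\right) = - 50 \left(-87 + 15\right) = \left(-50\right) \left(-72\right) = 3600$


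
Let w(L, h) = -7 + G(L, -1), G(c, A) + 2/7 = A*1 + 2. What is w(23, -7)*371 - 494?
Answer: -2826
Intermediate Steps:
G(c, A) = 12/7 + A (G(c, A) = -2/7 + (A*1 + 2) = -2/7 + (A + 2) = -2/7 + (2 + A) = 12/7 + A)
w(L, h) = -44/7 (w(L, h) = -7 + (12/7 - 1) = -7 + 5/7 = -44/7)
w(23, -7)*371 - 494 = -44/7*371 - 494 = -2332 - 494 = -2826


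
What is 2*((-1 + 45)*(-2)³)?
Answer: -704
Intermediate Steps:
2*((-1 + 45)*(-2)³) = 2*(44*(-8)) = 2*(-352) = -704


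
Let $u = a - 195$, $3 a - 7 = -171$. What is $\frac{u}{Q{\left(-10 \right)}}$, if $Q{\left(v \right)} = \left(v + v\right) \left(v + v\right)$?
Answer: $- \frac{749}{1200} \approx -0.62417$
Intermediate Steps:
$a = - \frac{164}{3}$ ($a = \frac{7}{3} + \frac{1}{3} \left(-171\right) = \frac{7}{3} - 57 = - \frac{164}{3} \approx -54.667$)
$Q{\left(v \right)} = 4 v^{2}$ ($Q{\left(v \right)} = 2 v 2 v = 4 v^{2}$)
$u = - \frac{749}{3}$ ($u = - \frac{164}{3} - 195 = - \frac{749}{3} \approx -249.67$)
$\frac{u}{Q{\left(-10 \right)}} = - \frac{749}{3 \cdot 4 \left(-10\right)^{2}} = - \frac{749}{3 \cdot 4 \cdot 100} = - \frac{749}{3 \cdot 400} = \left(- \frac{749}{3}\right) \frac{1}{400} = - \frac{749}{1200}$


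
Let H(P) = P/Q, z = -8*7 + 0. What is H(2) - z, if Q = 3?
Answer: 170/3 ≈ 56.667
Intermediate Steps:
z = -56 (z = -56 + 0 = -56)
H(P) = P/3
H(2) - z = (⅓)*2 - 1*(-56) = ⅔ + 56 = 170/3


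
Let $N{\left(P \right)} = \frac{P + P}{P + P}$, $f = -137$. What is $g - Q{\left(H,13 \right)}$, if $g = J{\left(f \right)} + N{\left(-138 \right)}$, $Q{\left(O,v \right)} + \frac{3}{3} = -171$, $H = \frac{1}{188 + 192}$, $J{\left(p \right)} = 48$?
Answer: $221$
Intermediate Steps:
$N{\left(P \right)} = 1$ ($N{\left(P \right)} = \frac{2 P}{2 P} = 2 P \frac{1}{2 P} = 1$)
$H = \frac{1}{380} \approx 0.0026316$
$Q{\left(O,v \right)} = -172$ ($Q{\left(O,v \right)} = -1 - 171 = -172$)
$g = 49$ ($g = 48 + 1 = 49$)
$g - Q{\left(H,13 \right)} = 49 - -172 = 49 + 172 = 221$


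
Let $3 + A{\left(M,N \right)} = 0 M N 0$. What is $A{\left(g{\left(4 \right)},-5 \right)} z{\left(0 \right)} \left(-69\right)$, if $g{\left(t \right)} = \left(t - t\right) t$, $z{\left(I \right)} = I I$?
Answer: $0$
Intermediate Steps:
$z{\left(I \right)} = I^{2}$
$g{\left(t \right)} = 0$ ($g{\left(t \right)} = 0 t = 0$)
$A{\left(M,N \right)} = -3$ ($A{\left(M,N \right)} = -3 + 0 M N 0 = -3 + 0 \cdot 0 = -3 + 0 = -3$)
$A{\left(g{\left(4 \right)},-5 \right)} z{\left(0 \right)} \left(-69\right) = - 3 \cdot 0^{2} \left(-69\right) = \left(-3\right) 0 \left(-69\right) = 0 \left(-69\right) = 0$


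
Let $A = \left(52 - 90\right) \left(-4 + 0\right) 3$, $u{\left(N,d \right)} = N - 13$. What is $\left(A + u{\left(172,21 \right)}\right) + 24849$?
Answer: $25464$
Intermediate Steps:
$u{\left(N,d \right)} = -13 + N$ ($u{\left(N,d \right)} = N - 13 = -13 + N$)
$A = 456$ ($A = - 38 \left(\left(-4\right) 3\right) = \left(-38\right) \left(-12\right) = 456$)
$\left(A + u{\left(172,21 \right)}\right) + 24849 = \left(456 + \left(-13 + 172\right)\right) + 24849 = \left(456 + 159\right) + 24849 = 615 + 24849 = 25464$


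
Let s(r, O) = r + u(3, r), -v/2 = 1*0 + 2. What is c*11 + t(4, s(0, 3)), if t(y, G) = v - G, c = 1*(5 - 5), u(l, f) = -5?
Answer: 1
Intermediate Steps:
v = -4 (v = -2*(1*0 + 2) = -2*(0 + 2) = -2*2 = -4)
c = 0 (c = 1*0 = 0)
s(r, O) = -5 + r (s(r, O) = r - 5 = -5 + r)
t(y, G) = -4 - G
c*11 + t(4, s(0, 3)) = 0*11 + (-4 - (-5 + 0)) = 0 + (-4 - 1*(-5)) = 0 + (-4 + 5) = 0 + 1 = 1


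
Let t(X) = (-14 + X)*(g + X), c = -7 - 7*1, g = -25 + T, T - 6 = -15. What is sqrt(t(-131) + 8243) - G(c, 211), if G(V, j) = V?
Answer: 14 + 2*sqrt(8042) ≈ 193.35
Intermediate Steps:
T = -9 (T = 6 - 15 = -9)
g = -34 (g = -25 - 9 = -34)
c = -14 (c = -7 - 7 = -14)
t(X) = (-34 + X)*(-14 + X) (t(X) = (-14 + X)*(-34 + X) = (-34 + X)*(-14 + X))
sqrt(t(-131) + 8243) - G(c, 211) = sqrt((476 + (-131)**2 - 48*(-131)) + 8243) - 1*(-14) = sqrt((476 + 17161 + 6288) + 8243) + 14 = sqrt(23925 + 8243) + 14 = sqrt(32168) + 14 = 2*sqrt(8042) + 14 = 14 + 2*sqrt(8042)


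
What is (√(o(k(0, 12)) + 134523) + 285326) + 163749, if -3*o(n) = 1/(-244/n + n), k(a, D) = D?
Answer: 449075 + 38*√2329/5 ≈ 4.4944e+5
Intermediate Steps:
o(n) = -1/(3*(n - 244/n)) (o(n) = -1/(3*(-244/n + n)) = -1/(3*(n - 244/n)))
(√(o(k(0, 12)) + 134523) + 285326) + 163749 = (√(-1*12/(-732 + 3*12²) + 134523) + 285326) + 163749 = (√(-1*12/(-732 + 3*144) + 134523) + 285326) + 163749 = (√(-1*12/(-732 + 432) + 134523) + 285326) + 163749 = (√(-1*12/(-300) + 134523) + 285326) + 163749 = (√(-1*12*(-1/300) + 134523) + 285326) + 163749 = (√(1/25 + 134523) + 285326) + 163749 = (√(3363076/25) + 285326) + 163749 = (38*√2329/5 + 285326) + 163749 = (285326 + 38*√2329/5) + 163749 = 449075 + 38*√2329/5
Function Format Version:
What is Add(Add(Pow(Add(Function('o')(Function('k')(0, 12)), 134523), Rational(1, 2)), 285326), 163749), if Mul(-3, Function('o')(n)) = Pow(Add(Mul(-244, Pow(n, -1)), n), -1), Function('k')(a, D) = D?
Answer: Add(449075, Mul(Rational(38, 5), Pow(2329, Rational(1, 2)))) ≈ 4.4944e+5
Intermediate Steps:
Function('o')(n) = Mul(Rational(-1, 3), Pow(Add(n, Mul(-244, Pow(n, -1))), -1)) (Function('o')(n) = Mul(Rational(-1, 3), Pow(Add(Mul(-244, Pow(n, -1)), n), -1)) = Mul(Rational(-1, 3), Pow(Add(n, Mul(-244, Pow(n, -1))), -1)))
Add(Add(Pow(Add(Function('o')(Function('k')(0, 12)), 134523), Rational(1, 2)), 285326), 163749) = Add(Add(Pow(Add(Mul(-1, 12, Pow(Add(-732, Mul(3, Pow(12, 2))), -1)), 134523), Rational(1, 2)), 285326), 163749) = Add(Add(Pow(Add(Mul(-1, 12, Pow(Add(-732, Mul(3, 144)), -1)), 134523), Rational(1, 2)), 285326), 163749) = Add(Add(Pow(Add(Mul(-1, 12, Pow(Add(-732, 432), -1)), 134523), Rational(1, 2)), 285326), 163749) = Add(Add(Pow(Add(Mul(-1, 12, Pow(-300, -1)), 134523), Rational(1, 2)), 285326), 163749) = Add(Add(Pow(Add(Mul(-1, 12, Rational(-1, 300)), 134523), Rational(1, 2)), 285326), 163749) = Add(Add(Pow(Add(Rational(1, 25), 134523), Rational(1, 2)), 285326), 163749) = Add(Add(Pow(Rational(3363076, 25), Rational(1, 2)), 285326), 163749) = Add(Add(Mul(Rational(38, 5), Pow(2329, Rational(1, 2))), 285326), 163749) = Add(Add(285326, Mul(Rational(38, 5), Pow(2329, Rational(1, 2)))), 163749) = Add(449075, Mul(Rational(38, 5), Pow(2329, Rational(1, 2))))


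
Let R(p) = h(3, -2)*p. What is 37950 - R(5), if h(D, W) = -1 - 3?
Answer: 37970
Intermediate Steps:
h(D, W) = -4
R(p) = -4*p
37950 - R(5) = 37950 - (-4)*5 = 37950 - 1*(-20) = 37950 + 20 = 37970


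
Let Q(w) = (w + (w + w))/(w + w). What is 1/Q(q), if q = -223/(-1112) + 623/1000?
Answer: ⅔ ≈ 0.66667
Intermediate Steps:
q = 14309/17375 (q = -223*(-1/1112) + 623*(1/1000) = 223/1112 + 623/1000 = 14309/17375 ≈ 0.82354)
Q(w) = 3/2 (Q(w) = (w + 2*w)/((2*w)) = (3*w)*(1/(2*w)) = 3/2)
1/Q(q) = 1/(3/2) = ⅔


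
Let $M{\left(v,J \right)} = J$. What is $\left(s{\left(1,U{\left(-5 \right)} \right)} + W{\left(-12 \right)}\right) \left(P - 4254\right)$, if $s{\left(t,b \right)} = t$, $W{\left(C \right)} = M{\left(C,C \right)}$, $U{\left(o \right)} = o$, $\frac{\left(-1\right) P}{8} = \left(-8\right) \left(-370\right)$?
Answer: $307274$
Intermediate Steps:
$P = -23680$ ($P = - 8 \left(\left(-8\right) \left(-370\right)\right) = \left(-8\right) 2960 = -23680$)
$W{\left(C \right)} = C$
$\left(s{\left(1,U{\left(-5 \right)} \right)} + W{\left(-12 \right)}\right) \left(P - 4254\right) = \left(1 - 12\right) \left(-23680 - 4254\right) = \left(-11\right) \left(-27934\right) = 307274$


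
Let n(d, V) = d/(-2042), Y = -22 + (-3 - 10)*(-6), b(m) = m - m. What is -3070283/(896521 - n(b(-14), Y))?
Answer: -3070283/896521 ≈ -3.4247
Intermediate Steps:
b(m) = 0
Y = 56 (Y = -22 - 13*(-6) = -22 + 78 = 56)
n(d, V) = -d/2042 (n(d, V) = d*(-1/2042) = -d/2042)
-3070283/(896521 - n(b(-14), Y)) = -3070283/(896521 - (-1)*0/2042) = -3070283/(896521 - 1*0) = -3070283/(896521 + 0) = -3070283/896521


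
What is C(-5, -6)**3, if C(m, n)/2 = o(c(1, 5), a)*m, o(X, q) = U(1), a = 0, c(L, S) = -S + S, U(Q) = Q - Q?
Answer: 0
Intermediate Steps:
U(Q) = 0
c(L, S) = 0
o(X, q) = 0
C(m, n) = 0 (C(m, n) = 2*(0*m) = 2*0 = 0)
C(-5, -6)**3 = 0**3 = 0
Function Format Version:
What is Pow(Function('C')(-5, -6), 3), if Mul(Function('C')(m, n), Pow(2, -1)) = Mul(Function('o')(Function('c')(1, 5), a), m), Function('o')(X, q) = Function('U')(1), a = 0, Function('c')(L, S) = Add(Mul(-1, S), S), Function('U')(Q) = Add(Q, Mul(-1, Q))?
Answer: 0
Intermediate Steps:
Function('U')(Q) = 0
Function('c')(L, S) = 0
Function('o')(X, q) = 0
Function('C')(m, n) = 0 (Function('C')(m, n) = Mul(2, Mul(0, m)) = Mul(2, 0) = 0)
Pow(Function('C')(-5, -6), 3) = Pow(0, 3) = 0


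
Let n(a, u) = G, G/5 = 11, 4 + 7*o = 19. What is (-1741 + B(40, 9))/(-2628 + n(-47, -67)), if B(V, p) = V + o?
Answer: 11892/18011 ≈ 0.66026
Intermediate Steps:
o = 15/7 (o = -4/7 + (⅐)*19 = -4/7 + 19/7 = 15/7 ≈ 2.1429)
B(V, p) = 15/7 + V (B(V, p) = V + 15/7 = 15/7 + V)
G = 55 (G = 5*11 = 55)
n(a, u) = 55
(-1741 + B(40, 9))/(-2628 + n(-47, -67)) = (-1741 + (15/7 + 40))/(-2628 + 55) = (-1741 + 295/7)/(-2573) = -11892/7*(-1/2573) = 11892/18011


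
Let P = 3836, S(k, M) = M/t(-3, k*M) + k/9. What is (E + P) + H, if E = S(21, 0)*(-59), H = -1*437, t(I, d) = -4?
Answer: 9784/3 ≈ 3261.3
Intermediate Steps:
S(k, M) = -M/4 + k/9 (S(k, M) = M/(-4) + k/9 = M*(-¼) + k*(⅑) = -M/4 + k/9)
H = -437
E = -413/3 (E = (-¼*0 + (⅑)*21)*(-59) = (0 + 7/3)*(-59) = (7/3)*(-59) = -413/3 ≈ -137.67)
(E + P) + H = (-413/3 + 3836) - 437 = 11095/3 - 437 = 9784/3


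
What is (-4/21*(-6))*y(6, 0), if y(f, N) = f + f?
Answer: 96/7 ≈ 13.714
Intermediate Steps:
y(f, N) = 2*f
(-4/21*(-6))*y(6, 0) = (-4/21*(-6))*(2*6) = (-4*1/21*(-6))*12 = -4/21*(-6)*12 = (8/7)*12 = 96/7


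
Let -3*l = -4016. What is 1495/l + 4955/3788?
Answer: 9222115/3803152 ≈ 2.4249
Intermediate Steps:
l = 4016/3 (l = -⅓*(-4016) = 4016/3 ≈ 1338.7)
1495/l + 4955/3788 = 1495/(4016/3) + 4955/3788 = 1495*(3/4016) + 4955*(1/3788) = 4485/4016 + 4955/3788 = 9222115/3803152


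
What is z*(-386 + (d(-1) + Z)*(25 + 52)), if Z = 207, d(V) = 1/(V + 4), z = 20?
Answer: 934720/3 ≈ 3.1157e+5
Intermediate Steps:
d(V) = 1/(4 + V)
z*(-386 + (d(-1) + Z)*(25 + 52)) = 20*(-386 + (1/(4 - 1) + 207)*(25 + 52)) = 20*(-386 + (1/3 + 207)*77) = 20*(-386 + (⅓ + 207)*77) = 20*(-386 + (622/3)*77) = 20*(-386 + 47894/3) = 20*(46736/3) = 934720/3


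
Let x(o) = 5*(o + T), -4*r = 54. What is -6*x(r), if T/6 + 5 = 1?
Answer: 1125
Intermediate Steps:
r = -27/2 (r = -¼*54 = -27/2 ≈ -13.500)
T = -24 (T = -30 + 6*1 = -30 + 6 = -24)
x(o) = -120 + 5*o (x(o) = 5*(o - 24) = 5*(-24 + o) = -120 + 5*o)
-6*x(r) = -6*(-120 + 5*(-27/2)) = -6*(-120 - 135/2) = -6*(-375/2) = 1125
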